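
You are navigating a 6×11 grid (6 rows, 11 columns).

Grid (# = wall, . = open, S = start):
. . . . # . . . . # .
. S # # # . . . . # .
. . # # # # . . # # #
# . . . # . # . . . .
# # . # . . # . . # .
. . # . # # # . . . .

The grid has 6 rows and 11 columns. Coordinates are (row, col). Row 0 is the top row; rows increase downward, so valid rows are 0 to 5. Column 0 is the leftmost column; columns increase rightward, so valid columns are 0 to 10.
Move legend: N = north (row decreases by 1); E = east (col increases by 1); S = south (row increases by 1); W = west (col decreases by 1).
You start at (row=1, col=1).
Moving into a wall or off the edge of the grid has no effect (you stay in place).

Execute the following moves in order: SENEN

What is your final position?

Answer: Final position: (row=0, col=1)

Derivation:
Start: (row=1, col=1)
  S (south): (row=1, col=1) -> (row=2, col=1)
  E (east): blocked, stay at (row=2, col=1)
  N (north): (row=2, col=1) -> (row=1, col=1)
  E (east): blocked, stay at (row=1, col=1)
  N (north): (row=1, col=1) -> (row=0, col=1)
Final: (row=0, col=1)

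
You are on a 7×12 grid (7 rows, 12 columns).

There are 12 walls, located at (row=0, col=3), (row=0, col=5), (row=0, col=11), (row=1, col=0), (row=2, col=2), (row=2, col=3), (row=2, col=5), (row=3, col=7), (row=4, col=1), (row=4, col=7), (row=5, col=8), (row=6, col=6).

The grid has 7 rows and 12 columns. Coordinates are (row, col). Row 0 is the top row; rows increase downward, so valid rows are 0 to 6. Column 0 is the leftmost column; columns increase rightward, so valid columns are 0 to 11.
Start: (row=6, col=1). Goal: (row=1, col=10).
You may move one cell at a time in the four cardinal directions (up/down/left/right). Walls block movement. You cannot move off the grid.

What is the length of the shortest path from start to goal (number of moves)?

BFS from (row=6, col=1) until reaching (row=1, col=10):
  Distance 0: (row=6, col=1)
  Distance 1: (row=5, col=1), (row=6, col=0), (row=6, col=2)
  Distance 2: (row=5, col=0), (row=5, col=2), (row=6, col=3)
  Distance 3: (row=4, col=0), (row=4, col=2), (row=5, col=3), (row=6, col=4)
  Distance 4: (row=3, col=0), (row=3, col=2), (row=4, col=3), (row=5, col=4), (row=6, col=5)
  Distance 5: (row=2, col=0), (row=3, col=1), (row=3, col=3), (row=4, col=4), (row=5, col=5)
  Distance 6: (row=2, col=1), (row=3, col=4), (row=4, col=5), (row=5, col=6)
  Distance 7: (row=1, col=1), (row=2, col=4), (row=3, col=5), (row=4, col=6), (row=5, col=7)
  Distance 8: (row=0, col=1), (row=1, col=2), (row=1, col=4), (row=3, col=6), (row=6, col=7)
  Distance 9: (row=0, col=0), (row=0, col=2), (row=0, col=4), (row=1, col=3), (row=1, col=5), (row=2, col=6), (row=6, col=8)
  Distance 10: (row=1, col=6), (row=2, col=7), (row=6, col=9)
  Distance 11: (row=0, col=6), (row=1, col=7), (row=2, col=8), (row=5, col=9), (row=6, col=10)
  Distance 12: (row=0, col=7), (row=1, col=8), (row=2, col=9), (row=3, col=8), (row=4, col=9), (row=5, col=10), (row=6, col=11)
  Distance 13: (row=0, col=8), (row=1, col=9), (row=2, col=10), (row=3, col=9), (row=4, col=8), (row=4, col=10), (row=5, col=11)
  Distance 14: (row=0, col=9), (row=1, col=10), (row=2, col=11), (row=3, col=10), (row=4, col=11)  <- goal reached here
One shortest path (14 moves): (row=6, col=1) -> (row=6, col=2) -> (row=6, col=3) -> (row=6, col=4) -> (row=6, col=5) -> (row=5, col=5) -> (row=5, col=6) -> (row=4, col=6) -> (row=3, col=6) -> (row=2, col=6) -> (row=2, col=7) -> (row=2, col=8) -> (row=2, col=9) -> (row=2, col=10) -> (row=1, col=10)

Answer: Shortest path length: 14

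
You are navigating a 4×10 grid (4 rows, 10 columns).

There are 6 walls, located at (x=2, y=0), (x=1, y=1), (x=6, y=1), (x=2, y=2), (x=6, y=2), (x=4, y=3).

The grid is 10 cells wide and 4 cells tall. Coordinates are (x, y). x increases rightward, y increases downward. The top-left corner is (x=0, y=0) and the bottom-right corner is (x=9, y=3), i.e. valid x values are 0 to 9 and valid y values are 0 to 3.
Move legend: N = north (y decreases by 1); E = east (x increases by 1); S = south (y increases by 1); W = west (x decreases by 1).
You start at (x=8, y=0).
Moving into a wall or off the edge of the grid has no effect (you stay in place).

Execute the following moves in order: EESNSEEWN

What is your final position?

Answer: Final position: (x=8, y=0)

Derivation:
Start: (x=8, y=0)
  E (east): (x=8, y=0) -> (x=9, y=0)
  E (east): blocked, stay at (x=9, y=0)
  S (south): (x=9, y=0) -> (x=9, y=1)
  N (north): (x=9, y=1) -> (x=9, y=0)
  S (south): (x=9, y=0) -> (x=9, y=1)
  E (east): blocked, stay at (x=9, y=1)
  E (east): blocked, stay at (x=9, y=1)
  W (west): (x=9, y=1) -> (x=8, y=1)
  N (north): (x=8, y=1) -> (x=8, y=0)
Final: (x=8, y=0)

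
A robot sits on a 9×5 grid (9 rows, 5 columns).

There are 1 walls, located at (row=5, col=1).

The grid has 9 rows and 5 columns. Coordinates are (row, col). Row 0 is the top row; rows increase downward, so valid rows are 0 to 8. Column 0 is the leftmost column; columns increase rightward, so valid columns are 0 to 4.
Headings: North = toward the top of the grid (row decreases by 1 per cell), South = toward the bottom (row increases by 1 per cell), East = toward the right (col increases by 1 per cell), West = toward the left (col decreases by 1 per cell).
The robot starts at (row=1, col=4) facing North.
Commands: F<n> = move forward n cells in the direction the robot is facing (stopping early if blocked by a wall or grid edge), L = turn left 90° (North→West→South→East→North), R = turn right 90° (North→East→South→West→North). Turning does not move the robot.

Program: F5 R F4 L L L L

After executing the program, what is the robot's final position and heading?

Start: (row=1, col=4), facing North
  F5: move forward 1/5 (blocked), now at (row=0, col=4)
  R: turn right, now facing East
  F4: move forward 0/4 (blocked), now at (row=0, col=4)
  L: turn left, now facing North
  L: turn left, now facing West
  L: turn left, now facing South
  L: turn left, now facing East
Final: (row=0, col=4), facing East

Answer: Final position: (row=0, col=4), facing East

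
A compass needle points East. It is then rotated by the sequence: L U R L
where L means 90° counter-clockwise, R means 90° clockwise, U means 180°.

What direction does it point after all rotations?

Answer: Final heading: South

Derivation:
Start: East
  L (left (90° counter-clockwise)) -> North
  U (U-turn (180°)) -> South
  R (right (90° clockwise)) -> West
  L (left (90° counter-clockwise)) -> South
Final: South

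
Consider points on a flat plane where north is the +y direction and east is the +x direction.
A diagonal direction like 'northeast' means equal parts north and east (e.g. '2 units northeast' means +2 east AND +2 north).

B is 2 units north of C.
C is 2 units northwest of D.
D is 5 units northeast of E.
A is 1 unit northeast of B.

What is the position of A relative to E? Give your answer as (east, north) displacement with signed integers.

Answer: A is at (east=4, north=10) relative to E.

Derivation:
Place E at the origin (east=0, north=0).
  D is 5 units northeast of E: delta (east=+5, north=+5); D at (east=5, north=5).
  C is 2 units northwest of D: delta (east=-2, north=+2); C at (east=3, north=7).
  B is 2 units north of C: delta (east=+0, north=+2); B at (east=3, north=9).
  A is 1 unit northeast of B: delta (east=+1, north=+1); A at (east=4, north=10).
Therefore A relative to E: (east=4, north=10).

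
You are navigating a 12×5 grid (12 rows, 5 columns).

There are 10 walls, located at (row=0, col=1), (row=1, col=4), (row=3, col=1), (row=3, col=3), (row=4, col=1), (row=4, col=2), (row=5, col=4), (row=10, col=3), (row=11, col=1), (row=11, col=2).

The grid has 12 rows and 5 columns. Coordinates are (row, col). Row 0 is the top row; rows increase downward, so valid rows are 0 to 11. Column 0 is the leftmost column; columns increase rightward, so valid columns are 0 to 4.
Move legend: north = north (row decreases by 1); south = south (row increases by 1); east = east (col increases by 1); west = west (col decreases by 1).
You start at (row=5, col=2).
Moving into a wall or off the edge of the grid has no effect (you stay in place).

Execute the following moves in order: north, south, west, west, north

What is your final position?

Start: (row=5, col=2)
  north (north): blocked, stay at (row=5, col=2)
  south (south): (row=5, col=2) -> (row=6, col=2)
  west (west): (row=6, col=2) -> (row=6, col=1)
  west (west): (row=6, col=1) -> (row=6, col=0)
  north (north): (row=6, col=0) -> (row=5, col=0)
Final: (row=5, col=0)

Answer: Final position: (row=5, col=0)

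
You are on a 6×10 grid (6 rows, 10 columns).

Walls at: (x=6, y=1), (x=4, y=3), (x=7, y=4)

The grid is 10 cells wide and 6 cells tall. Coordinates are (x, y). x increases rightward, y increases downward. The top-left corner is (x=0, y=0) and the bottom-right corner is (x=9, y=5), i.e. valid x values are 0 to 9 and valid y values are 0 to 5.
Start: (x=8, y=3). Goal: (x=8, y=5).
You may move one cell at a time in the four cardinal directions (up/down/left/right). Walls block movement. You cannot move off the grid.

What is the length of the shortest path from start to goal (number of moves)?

BFS from (x=8, y=3) until reaching (x=8, y=5):
  Distance 0: (x=8, y=3)
  Distance 1: (x=8, y=2), (x=7, y=3), (x=9, y=3), (x=8, y=4)
  Distance 2: (x=8, y=1), (x=7, y=2), (x=9, y=2), (x=6, y=3), (x=9, y=4), (x=8, y=5)  <- goal reached here
One shortest path (2 moves): (x=8, y=3) -> (x=8, y=4) -> (x=8, y=5)

Answer: Shortest path length: 2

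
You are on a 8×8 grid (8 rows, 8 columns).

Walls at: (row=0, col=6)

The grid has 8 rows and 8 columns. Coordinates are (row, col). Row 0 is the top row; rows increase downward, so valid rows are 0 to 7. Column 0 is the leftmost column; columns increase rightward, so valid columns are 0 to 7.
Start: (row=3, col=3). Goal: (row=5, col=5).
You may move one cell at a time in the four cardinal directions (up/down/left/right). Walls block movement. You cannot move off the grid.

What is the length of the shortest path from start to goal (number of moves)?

BFS from (row=3, col=3) until reaching (row=5, col=5):
  Distance 0: (row=3, col=3)
  Distance 1: (row=2, col=3), (row=3, col=2), (row=3, col=4), (row=4, col=3)
  Distance 2: (row=1, col=3), (row=2, col=2), (row=2, col=4), (row=3, col=1), (row=3, col=5), (row=4, col=2), (row=4, col=4), (row=5, col=3)
  Distance 3: (row=0, col=3), (row=1, col=2), (row=1, col=4), (row=2, col=1), (row=2, col=5), (row=3, col=0), (row=3, col=6), (row=4, col=1), (row=4, col=5), (row=5, col=2), (row=5, col=4), (row=6, col=3)
  Distance 4: (row=0, col=2), (row=0, col=4), (row=1, col=1), (row=1, col=5), (row=2, col=0), (row=2, col=6), (row=3, col=7), (row=4, col=0), (row=4, col=6), (row=5, col=1), (row=5, col=5), (row=6, col=2), (row=6, col=4), (row=7, col=3)  <- goal reached here
One shortest path (4 moves): (row=3, col=3) -> (row=3, col=4) -> (row=3, col=5) -> (row=4, col=5) -> (row=5, col=5)

Answer: Shortest path length: 4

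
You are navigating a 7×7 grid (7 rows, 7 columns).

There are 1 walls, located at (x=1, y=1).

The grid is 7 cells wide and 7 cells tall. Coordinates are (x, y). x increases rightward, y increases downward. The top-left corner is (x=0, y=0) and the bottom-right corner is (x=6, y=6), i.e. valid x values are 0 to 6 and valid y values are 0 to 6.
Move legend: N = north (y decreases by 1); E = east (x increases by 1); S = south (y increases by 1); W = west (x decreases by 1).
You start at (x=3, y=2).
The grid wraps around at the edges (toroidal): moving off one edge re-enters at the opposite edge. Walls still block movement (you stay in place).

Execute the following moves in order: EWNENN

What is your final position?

Start: (x=3, y=2)
  E (east): (x=3, y=2) -> (x=4, y=2)
  W (west): (x=4, y=2) -> (x=3, y=2)
  N (north): (x=3, y=2) -> (x=3, y=1)
  E (east): (x=3, y=1) -> (x=4, y=1)
  N (north): (x=4, y=1) -> (x=4, y=0)
  N (north): (x=4, y=0) -> (x=4, y=6)
Final: (x=4, y=6)

Answer: Final position: (x=4, y=6)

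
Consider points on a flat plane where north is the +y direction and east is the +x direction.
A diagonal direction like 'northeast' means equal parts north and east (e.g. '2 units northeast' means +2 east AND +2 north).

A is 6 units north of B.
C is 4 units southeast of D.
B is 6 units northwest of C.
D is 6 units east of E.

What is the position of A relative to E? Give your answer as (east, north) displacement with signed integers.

Answer: A is at (east=4, north=8) relative to E.

Derivation:
Place E at the origin (east=0, north=0).
  D is 6 units east of E: delta (east=+6, north=+0); D at (east=6, north=0).
  C is 4 units southeast of D: delta (east=+4, north=-4); C at (east=10, north=-4).
  B is 6 units northwest of C: delta (east=-6, north=+6); B at (east=4, north=2).
  A is 6 units north of B: delta (east=+0, north=+6); A at (east=4, north=8).
Therefore A relative to E: (east=4, north=8).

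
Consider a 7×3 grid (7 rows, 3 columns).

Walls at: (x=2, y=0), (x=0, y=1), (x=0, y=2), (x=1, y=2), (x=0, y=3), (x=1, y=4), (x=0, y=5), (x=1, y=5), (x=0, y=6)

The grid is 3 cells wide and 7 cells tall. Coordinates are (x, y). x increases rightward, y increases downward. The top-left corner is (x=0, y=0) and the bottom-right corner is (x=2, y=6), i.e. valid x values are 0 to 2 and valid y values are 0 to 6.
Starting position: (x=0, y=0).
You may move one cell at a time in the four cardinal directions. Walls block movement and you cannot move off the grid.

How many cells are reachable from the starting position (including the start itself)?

BFS flood-fill from (x=0, y=0):
  Distance 0: (x=0, y=0)
  Distance 1: (x=1, y=0)
  Distance 2: (x=1, y=1)
  Distance 3: (x=2, y=1)
  Distance 4: (x=2, y=2)
  Distance 5: (x=2, y=3)
  Distance 6: (x=1, y=3), (x=2, y=4)
  Distance 7: (x=2, y=5)
  Distance 8: (x=2, y=6)
  Distance 9: (x=1, y=6)
Total reachable: 11 (grid has 12 open cells total)

Answer: Reachable cells: 11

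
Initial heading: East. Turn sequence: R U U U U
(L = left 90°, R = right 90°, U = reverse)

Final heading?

Start: East
  R (right (90° clockwise)) -> South
  U (U-turn (180°)) -> North
  U (U-turn (180°)) -> South
  U (U-turn (180°)) -> North
  U (U-turn (180°)) -> South
Final: South

Answer: Final heading: South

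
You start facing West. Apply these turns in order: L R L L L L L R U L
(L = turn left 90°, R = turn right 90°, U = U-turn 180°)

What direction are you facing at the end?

Start: West
  L (left (90° counter-clockwise)) -> South
  R (right (90° clockwise)) -> West
  L (left (90° counter-clockwise)) -> South
  L (left (90° counter-clockwise)) -> East
  L (left (90° counter-clockwise)) -> North
  L (left (90° counter-clockwise)) -> West
  L (left (90° counter-clockwise)) -> South
  R (right (90° clockwise)) -> West
  U (U-turn (180°)) -> East
  L (left (90° counter-clockwise)) -> North
Final: North

Answer: Final heading: North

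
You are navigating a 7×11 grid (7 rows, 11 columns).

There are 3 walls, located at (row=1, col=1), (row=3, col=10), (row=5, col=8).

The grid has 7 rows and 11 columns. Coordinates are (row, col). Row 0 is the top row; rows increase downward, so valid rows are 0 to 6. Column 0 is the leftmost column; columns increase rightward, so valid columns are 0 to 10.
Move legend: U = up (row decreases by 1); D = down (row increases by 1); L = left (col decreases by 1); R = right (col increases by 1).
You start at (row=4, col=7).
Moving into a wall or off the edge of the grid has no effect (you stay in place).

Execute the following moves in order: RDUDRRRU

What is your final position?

Start: (row=4, col=7)
  R (right): (row=4, col=7) -> (row=4, col=8)
  D (down): blocked, stay at (row=4, col=8)
  U (up): (row=4, col=8) -> (row=3, col=8)
  D (down): (row=3, col=8) -> (row=4, col=8)
  R (right): (row=4, col=8) -> (row=4, col=9)
  R (right): (row=4, col=9) -> (row=4, col=10)
  R (right): blocked, stay at (row=4, col=10)
  U (up): blocked, stay at (row=4, col=10)
Final: (row=4, col=10)

Answer: Final position: (row=4, col=10)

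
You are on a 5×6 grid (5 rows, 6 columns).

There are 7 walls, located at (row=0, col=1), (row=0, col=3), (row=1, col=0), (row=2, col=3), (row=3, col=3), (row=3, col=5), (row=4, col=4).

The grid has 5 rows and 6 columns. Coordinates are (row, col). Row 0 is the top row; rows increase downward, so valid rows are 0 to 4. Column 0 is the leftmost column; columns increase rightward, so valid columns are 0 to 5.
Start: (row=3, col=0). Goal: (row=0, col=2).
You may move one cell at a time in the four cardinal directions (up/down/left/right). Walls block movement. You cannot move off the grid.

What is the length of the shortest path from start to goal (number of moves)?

Answer: Shortest path length: 5

Derivation:
BFS from (row=3, col=0) until reaching (row=0, col=2):
  Distance 0: (row=3, col=0)
  Distance 1: (row=2, col=0), (row=3, col=1), (row=4, col=0)
  Distance 2: (row=2, col=1), (row=3, col=2), (row=4, col=1)
  Distance 3: (row=1, col=1), (row=2, col=2), (row=4, col=2)
  Distance 4: (row=1, col=2), (row=4, col=3)
  Distance 5: (row=0, col=2), (row=1, col=3)  <- goal reached here
One shortest path (5 moves): (row=3, col=0) -> (row=3, col=1) -> (row=3, col=2) -> (row=2, col=2) -> (row=1, col=2) -> (row=0, col=2)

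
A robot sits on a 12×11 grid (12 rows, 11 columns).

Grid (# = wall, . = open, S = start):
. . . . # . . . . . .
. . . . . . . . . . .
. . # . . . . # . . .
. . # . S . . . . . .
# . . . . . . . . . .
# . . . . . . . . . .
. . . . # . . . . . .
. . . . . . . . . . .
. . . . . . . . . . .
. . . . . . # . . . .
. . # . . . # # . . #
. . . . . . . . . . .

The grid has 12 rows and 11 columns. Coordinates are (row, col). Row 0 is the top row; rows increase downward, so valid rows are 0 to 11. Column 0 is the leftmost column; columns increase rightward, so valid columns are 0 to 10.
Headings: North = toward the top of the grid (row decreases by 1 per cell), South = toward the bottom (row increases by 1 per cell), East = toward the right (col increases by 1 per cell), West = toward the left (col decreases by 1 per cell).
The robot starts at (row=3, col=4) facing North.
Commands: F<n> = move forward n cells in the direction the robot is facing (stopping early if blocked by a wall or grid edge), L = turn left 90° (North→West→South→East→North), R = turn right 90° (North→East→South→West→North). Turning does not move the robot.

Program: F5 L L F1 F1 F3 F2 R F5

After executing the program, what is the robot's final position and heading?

Start: (row=3, col=4), facing North
  F5: move forward 2/5 (blocked), now at (row=1, col=4)
  L: turn left, now facing West
  L: turn left, now facing South
  F1: move forward 1, now at (row=2, col=4)
  F1: move forward 1, now at (row=3, col=4)
  F3: move forward 2/3 (blocked), now at (row=5, col=4)
  F2: move forward 0/2 (blocked), now at (row=5, col=4)
  R: turn right, now facing West
  F5: move forward 3/5 (blocked), now at (row=5, col=1)
Final: (row=5, col=1), facing West

Answer: Final position: (row=5, col=1), facing West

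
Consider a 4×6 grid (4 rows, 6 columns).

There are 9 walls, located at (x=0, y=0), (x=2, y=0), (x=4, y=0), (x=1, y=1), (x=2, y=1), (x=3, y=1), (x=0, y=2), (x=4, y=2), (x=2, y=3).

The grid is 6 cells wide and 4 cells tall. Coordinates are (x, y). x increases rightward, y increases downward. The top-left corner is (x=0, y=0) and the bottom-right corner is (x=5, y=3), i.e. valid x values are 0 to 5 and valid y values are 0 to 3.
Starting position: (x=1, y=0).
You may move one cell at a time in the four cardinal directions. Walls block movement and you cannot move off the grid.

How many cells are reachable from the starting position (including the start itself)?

BFS flood-fill from (x=1, y=0):
  Distance 0: (x=1, y=0)
Total reachable: 1 (grid has 15 open cells total)

Answer: Reachable cells: 1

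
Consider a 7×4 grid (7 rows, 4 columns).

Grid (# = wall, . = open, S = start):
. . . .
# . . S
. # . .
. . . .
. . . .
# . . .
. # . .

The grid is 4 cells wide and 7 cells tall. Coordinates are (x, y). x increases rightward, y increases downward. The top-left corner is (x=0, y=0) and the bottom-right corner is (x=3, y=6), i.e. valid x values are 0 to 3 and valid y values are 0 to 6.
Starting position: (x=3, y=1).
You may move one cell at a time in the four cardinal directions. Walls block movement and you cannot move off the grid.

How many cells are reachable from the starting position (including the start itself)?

Answer: Reachable cells: 23

Derivation:
BFS flood-fill from (x=3, y=1):
  Distance 0: (x=3, y=1)
  Distance 1: (x=3, y=0), (x=2, y=1), (x=3, y=2)
  Distance 2: (x=2, y=0), (x=1, y=1), (x=2, y=2), (x=3, y=3)
  Distance 3: (x=1, y=0), (x=2, y=3), (x=3, y=4)
  Distance 4: (x=0, y=0), (x=1, y=3), (x=2, y=4), (x=3, y=5)
  Distance 5: (x=0, y=3), (x=1, y=4), (x=2, y=5), (x=3, y=6)
  Distance 6: (x=0, y=2), (x=0, y=4), (x=1, y=5), (x=2, y=6)
Total reachable: 23 (grid has 24 open cells total)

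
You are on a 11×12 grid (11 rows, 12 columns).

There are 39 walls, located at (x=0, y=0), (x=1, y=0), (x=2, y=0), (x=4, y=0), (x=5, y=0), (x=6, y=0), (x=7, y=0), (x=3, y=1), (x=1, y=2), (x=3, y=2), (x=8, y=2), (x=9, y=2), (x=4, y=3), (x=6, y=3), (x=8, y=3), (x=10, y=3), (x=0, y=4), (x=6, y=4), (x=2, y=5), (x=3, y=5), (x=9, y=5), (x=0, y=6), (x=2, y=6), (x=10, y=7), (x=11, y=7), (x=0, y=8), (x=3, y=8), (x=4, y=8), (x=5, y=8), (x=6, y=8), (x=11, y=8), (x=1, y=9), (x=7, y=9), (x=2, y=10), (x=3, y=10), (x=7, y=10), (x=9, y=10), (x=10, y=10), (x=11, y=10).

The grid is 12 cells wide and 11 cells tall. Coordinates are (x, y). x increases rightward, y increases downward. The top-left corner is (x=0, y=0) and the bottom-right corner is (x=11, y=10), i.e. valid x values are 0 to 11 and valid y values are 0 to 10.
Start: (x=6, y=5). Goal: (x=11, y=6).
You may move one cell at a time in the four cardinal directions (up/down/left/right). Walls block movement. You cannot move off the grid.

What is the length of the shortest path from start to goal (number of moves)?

Answer: Shortest path length: 6

Derivation:
BFS from (x=6, y=5) until reaching (x=11, y=6):
  Distance 0: (x=6, y=5)
  Distance 1: (x=5, y=5), (x=7, y=5), (x=6, y=6)
  Distance 2: (x=5, y=4), (x=7, y=4), (x=4, y=5), (x=8, y=5), (x=5, y=6), (x=7, y=6), (x=6, y=7)
  Distance 3: (x=5, y=3), (x=7, y=3), (x=4, y=4), (x=8, y=4), (x=4, y=6), (x=8, y=6), (x=5, y=7), (x=7, y=7)
  Distance 4: (x=5, y=2), (x=7, y=2), (x=3, y=4), (x=9, y=4), (x=3, y=6), (x=9, y=6), (x=4, y=7), (x=8, y=7), (x=7, y=8)
  Distance 5: (x=5, y=1), (x=7, y=1), (x=4, y=2), (x=6, y=2), (x=3, y=3), (x=9, y=3), (x=2, y=4), (x=10, y=4), (x=10, y=6), (x=3, y=7), (x=9, y=7), (x=8, y=8)
  Distance 6: (x=4, y=1), (x=6, y=1), (x=8, y=1), (x=2, y=3), (x=1, y=4), (x=11, y=4), (x=10, y=5), (x=11, y=6), (x=2, y=7), (x=9, y=8), (x=8, y=9)  <- goal reached here
One shortest path (6 moves): (x=6, y=5) -> (x=7, y=5) -> (x=8, y=5) -> (x=8, y=6) -> (x=9, y=6) -> (x=10, y=6) -> (x=11, y=6)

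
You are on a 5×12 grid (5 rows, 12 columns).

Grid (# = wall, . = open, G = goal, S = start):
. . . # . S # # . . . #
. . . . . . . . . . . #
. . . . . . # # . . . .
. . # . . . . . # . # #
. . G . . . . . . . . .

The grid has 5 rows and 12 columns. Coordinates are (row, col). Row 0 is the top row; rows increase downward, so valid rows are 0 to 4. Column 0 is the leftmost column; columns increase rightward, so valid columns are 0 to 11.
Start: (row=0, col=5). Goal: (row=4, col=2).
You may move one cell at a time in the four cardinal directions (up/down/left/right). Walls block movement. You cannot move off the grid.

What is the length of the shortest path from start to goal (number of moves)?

Answer: Shortest path length: 7

Derivation:
BFS from (row=0, col=5) until reaching (row=4, col=2):
  Distance 0: (row=0, col=5)
  Distance 1: (row=0, col=4), (row=1, col=5)
  Distance 2: (row=1, col=4), (row=1, col=6), (row=2, col=5)
  Distance 3: (row=1, col=3), (row=1, col=7), (row=2, col=4), (row=3, col=5)
  Distance 4: (row=1, col=2), (row=1, col=8), (row=2, col=3), (row=3, col=4), (row=3, col=6), (row=4, col=5)
  Distance 5: (row=0, col=2), (row=0, col=8), (row=1, col=1), (row=1, col=9), (row=2, col=2), (row=2, col=8), (row=3, col=3), (row=3, col=7), (row=4, col=4), (row=4, col=6)
  Distance 6: (row=0, col=1), (row=0, col=9), (row=1, col=0), (row=1, col=10), (row=2, col=1), (row=2, col=9), (row=4, col=3), (row=4, col=7)
  Distance 7: (row=0, col=0), (row=0, col=10), (row=2, col=0), (row=2, col=10), (row=3, col=1), (row=3, col=9), (row=4, col=2), (row=4, col=8)  <- goal reached here
One shortest path (7 moves): (row=0, col=5) -> (row=0, col=4) -> (row=1, col=4) -> (row=1, col=3) -> (row=2, col=3) -> (row=3, col=3) -> (row=4, col=3) -> (row=4, col=2)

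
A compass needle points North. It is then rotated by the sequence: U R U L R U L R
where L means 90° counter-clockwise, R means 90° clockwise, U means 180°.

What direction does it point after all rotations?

Start: North
  U (U-turn (180°)) -> South
  R (right (90° clockwise)) -> West
  U (U-turn (180°)) -> East
  L (left (90° counter-clockwise)) -> North
  R (right (90° clockwise)) -> East
  U (U-turn (180°)) -> West
  L (left (90° counter-clockwise)) -> South
  R (right (90° clockwise)) -> West
Final: West

Answer: Final heading: West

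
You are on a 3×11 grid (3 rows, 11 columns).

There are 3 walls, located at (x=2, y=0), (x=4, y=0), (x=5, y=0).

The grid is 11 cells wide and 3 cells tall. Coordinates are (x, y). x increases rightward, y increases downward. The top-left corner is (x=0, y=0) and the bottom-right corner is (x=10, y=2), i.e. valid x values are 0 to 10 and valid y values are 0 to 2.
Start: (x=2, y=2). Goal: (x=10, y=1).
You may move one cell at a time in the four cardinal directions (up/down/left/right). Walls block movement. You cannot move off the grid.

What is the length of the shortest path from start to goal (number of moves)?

BFS from (x=2, y=2) until reaching (x=10, y=1):
  Distance 0: (x=2, y=2)
  Distance 1: (x=2, y=1), (x=1, y=2), (x=3, y=2)
  Distance 2: (x=1, y=1), (x=3, y=1), (x=0, y=2), (x=4, y=2)
  Distance 3: (x=1, y=0), (x=3, y=0), (x=0, y=1), (x=4, y=1), (x=5, y=2)
  Distance 4: (x=0, y=0), (x=5, y=1), (x=6, y=2)
  Distance 5: (x=6, y=1), (x=7, y=2)
  Distance 6: (x=6, y=0), (x=7, y=1), (x=8, y=2)
  Distance 7: (x=7, y=0), (x=8, y=1), (x=9, y=2)
  Distance 8: (x=8, y=0), (x=9, y=1), (x=10, y=2)
  Distance 9: (x=9, y=0), (x=10, y=1)  <- goal reached here
One shortest path (9 moves): (x=2, y=2) -> (x=3, y=2) -> (x=4, y=2) -> (x=5, y=2) -> (x=6, y=2) -> (x=7, y=2) -> (x=8, y=2) -> (x=9, y=2) -> (x=10, y=2) -> (x=10, y=1)

Answer: Shortest path length: 9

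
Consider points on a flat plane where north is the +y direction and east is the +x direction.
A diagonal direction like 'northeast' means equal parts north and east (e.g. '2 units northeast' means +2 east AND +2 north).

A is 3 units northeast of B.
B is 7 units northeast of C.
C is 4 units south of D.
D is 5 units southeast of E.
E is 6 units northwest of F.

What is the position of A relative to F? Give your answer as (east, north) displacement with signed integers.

Answer: A is at (east=9, north=7) relative to F.

Derivation:
Place F at the origin (east=0, north=0).
  E is 6 units northwest of F: delta (east=-6, north=+6); E at (east=-6, north=6).
  D is 5 units southeast of E: delta (east=+5, north=-5); D at (east=-1, north=1).
  C is 4 units south of D: delta (east=+0, north=-4); C at (east=-1, north=-3).
  B is 7 units northeast of C: delta (east=+7, north=+7); B at (east=6, north=4).
  A is 3 units northeast of B: delta (east=+3, north=+3); A at (east=9, north=7).
Therefore A relative to F: (east=9, north=7).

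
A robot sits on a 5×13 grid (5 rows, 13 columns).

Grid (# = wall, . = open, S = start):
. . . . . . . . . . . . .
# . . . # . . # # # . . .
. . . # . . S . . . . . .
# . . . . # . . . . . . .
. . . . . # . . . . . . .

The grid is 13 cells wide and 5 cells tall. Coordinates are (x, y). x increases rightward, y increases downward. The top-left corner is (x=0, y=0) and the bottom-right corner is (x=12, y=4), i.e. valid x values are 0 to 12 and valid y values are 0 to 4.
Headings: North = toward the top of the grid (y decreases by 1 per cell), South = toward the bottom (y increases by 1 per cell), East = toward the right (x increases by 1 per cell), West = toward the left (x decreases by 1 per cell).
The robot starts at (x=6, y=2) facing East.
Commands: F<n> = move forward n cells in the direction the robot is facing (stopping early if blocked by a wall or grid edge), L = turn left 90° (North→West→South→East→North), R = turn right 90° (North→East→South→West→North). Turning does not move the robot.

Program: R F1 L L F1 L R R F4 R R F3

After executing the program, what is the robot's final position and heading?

Answer: Final position: (x=7, y=2), facing West

Derivation:
Start: (x=6, y=2), facing East
  R: turn right, now facing South
  F1: move forward 1, now at (x=6, y=3)
  L: turn left, now facing East
  L: turn left, now facing North
  F1: move forward 1, now at (x=6, y=2)
  L: turn left, now facing West
  R: turn right, now facing North
  R: turn right, now facing East
  F4: move forward 4, now at (x=10, y=2)
  R: turn right, now facing South
  R: turn right, now facing West
  F3: move forward 3, now at (x=7, y=2)
Final: (x=7, y=2), facing West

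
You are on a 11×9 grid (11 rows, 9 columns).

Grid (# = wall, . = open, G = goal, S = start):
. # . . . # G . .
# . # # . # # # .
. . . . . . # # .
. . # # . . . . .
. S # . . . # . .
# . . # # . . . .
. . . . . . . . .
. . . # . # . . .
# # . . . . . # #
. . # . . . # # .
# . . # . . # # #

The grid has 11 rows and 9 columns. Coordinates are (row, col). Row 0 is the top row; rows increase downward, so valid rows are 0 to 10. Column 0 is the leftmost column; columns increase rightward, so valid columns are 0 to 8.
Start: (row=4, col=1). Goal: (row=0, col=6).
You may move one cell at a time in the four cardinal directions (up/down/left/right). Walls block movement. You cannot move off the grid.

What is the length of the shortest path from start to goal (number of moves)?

BFS from (row=4, col=1) until reaching (row=0, col=6):
  Distance 0: (row=4, col=1)
  Distance 1: (row=3, col=1), (row=4, col=0), (row=5, col=1)
  Distance 2: (row=2, col=1), (row=3, col=0), (row=5, col=2), (row=6, col=1)
  Distance 3: (row=1, col=1), (row=2, col=0), (row=2, col=2), (row=6, col=0), (row=6, col=2), (row=7, col=1)
  Distance 4: (row=2, col=3), (row=6, col=3), (row=7, col=0), (row=7, col=2)
  Distance 5: (row=2, col=4), (row=6, col=4), (row=8, col=2)
  Distance 6: (row=1, col=4), (row=2, col=5), (row=3, col=4), (row=6, col=5), (row=7, col=4), (row=8, col=3)
  Distance 7: (row=0, col=4), (row=3, col=5), (row=4, col=4), (row=5, col=5), (row=6, col=6), (row=8, col=4), (row=9, col=3)
  Distance 8: (row=0, col=3), (row=3, col=6), (row=4, col=3), (row=4, col=5), (row=5, col=6), (row=6, col=7), (row=7, col=6), (row=8, col=5), (row=9, col=4)
  Distance 9: (row=0, col=2), (row=3, col=7), (row=5, col=7), (row=6, col=8), (row=7, col=7), (row=8, col=6), (row=9, col=5), (row=10, col=4)
  Distance 10: (row=3, col=8), (row=4, col=7), (row=5, col=8), (row=7, col=8), (row=10, col=5)
  Distance 11: (row=2, col=8), (row=4, col=8)
  Distance 12: (row=1, col=8)
  Distance 13: (row=0, col=8)
  Distance 14: (row=0, col=7)
  Distance 15: (row=0, col=6)  <- goal reached here
One shortest path (15 moves): (row=4, col=1) -> (row=3, col=1) -> (row=2, col=1) -> (row=2, col=2) -> (row=2, col=3) -> (row=2, col=4) -> (row=2, col=5) -> (row=3, col=5) -> (row=3, col=6) -> (row=3, col=7) -> (row=3, col=8) -> (row=2, col=8) -> (row=1, col=8) -> (row=0, col=8) -> (row=0, col=7) -> (row=0, col=6)

Answer: Shortest path length: 15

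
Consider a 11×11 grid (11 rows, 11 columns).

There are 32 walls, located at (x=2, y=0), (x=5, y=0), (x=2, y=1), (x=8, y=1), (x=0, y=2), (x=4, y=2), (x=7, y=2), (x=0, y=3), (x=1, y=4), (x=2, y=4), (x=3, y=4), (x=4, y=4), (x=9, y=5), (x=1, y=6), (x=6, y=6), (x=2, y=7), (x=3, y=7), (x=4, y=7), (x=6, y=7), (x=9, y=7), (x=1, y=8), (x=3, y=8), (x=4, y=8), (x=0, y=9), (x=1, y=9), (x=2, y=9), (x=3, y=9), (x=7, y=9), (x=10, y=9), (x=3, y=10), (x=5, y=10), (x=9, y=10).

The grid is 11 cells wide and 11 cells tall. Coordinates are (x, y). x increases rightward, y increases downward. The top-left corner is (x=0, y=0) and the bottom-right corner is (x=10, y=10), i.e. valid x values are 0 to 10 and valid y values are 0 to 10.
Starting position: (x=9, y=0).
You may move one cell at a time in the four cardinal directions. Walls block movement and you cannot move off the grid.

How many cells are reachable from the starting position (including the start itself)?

BFS flood-fill from (x=9, y=0):
  Distance 0: (x=9, y=0)
  Distance 1: (x=8, y=0), (x=10, y=0), (x=9, y=1)
  Distance 2: (x=7, y=0), (x=10, y=1), (x=9, y=2)
  Distance 3: (x=6, y=0), (x=7, y=1), (x=8, y=2), (x=10, y=2), (x=9, y=3)
  Distance 4: (x=6, y=1), (x=8, y=3), (x=10, y=3), (x=9, y=4)
  Distance 5: (x=5, y=1), (x=6, y=2), (x=7, y=3), (x=8, y=4), (x=10, y=4)
  Distance 6: (x=4, y=1), (x=5, y=2), (x=6, y=3), (x=7, y=4), (x=8, y=5), (x=10, y=5)
  Distance 7: (x=4, y=0), (x=3, y=1), (x=5, y=3), (x=6, y=4), (x=7, y=5), (x=8, y=6), (x=10, y=6)
  Distance 8: (x=3, y=0), (x=3, y=2), (x=4, y=3), (x=5, y=4), (x=6, y=5), (x=7, y=6), (x=9, y=6), (x=8, y=7), (x=10, y=7)
  Distance 9: (x=2, y=2), (x=3, y=3), (x=5, y=5), (x=7, y=7), (x=8, y=8), (x=10, y=8)
  Distance 10: (x=1, y=2), (x=2, y=3), (x=4, y=5), (x=5, y=6), (x=7, y=8), (x=9, y=8), (x=8, y=9)
  Distance 11: (x=1, y=1), (x=1, y=3), (x=3, y=5), (x=4, y=6), (x=5, y=7), (x=6, y=8), (x=9, y=9), (x=8, y=10)
  Distance 12: (x=1, y=0), (x=0, y=1), (x=2, y=5), (x=3, y=6), (x=5, y=8), (x=6, y=9), (x=7, y=10)
  Distance 13: (x=0, y=0), (x=1, y=5), (x=2, y=6), (x=5, y=9), (x=6, y=10)
  Distance 14: (x=0, y=5), (x=4, y=9)
  Distance 15: (x=0, y=4), (x=0, y=6), (x=4, y=10)
  Distance 16: (x=0, y=7)
  Distance 17: (x=1, y=7), (x=0, y=8)
Total reachable: 84 (grid has 89 open cells total)

Answer: Reachable cells: 84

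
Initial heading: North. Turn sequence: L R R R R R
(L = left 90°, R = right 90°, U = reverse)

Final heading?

Start: North
  L (left (90° counter-clockwise)) -> West
  R (right (90° clockwise)) -> North
  R (right (90° clockwise)) -> East
  R (right (90° clockwise)) -> South
  R (right (90° clockwise)) -> West
  R (right (90° clockwise)) -> North
Final: North

Answer: Final heading: North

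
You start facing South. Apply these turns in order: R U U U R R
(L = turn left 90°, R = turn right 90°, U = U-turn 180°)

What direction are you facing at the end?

Start: South
  R (right (90° clockwise)) -> West
  U (U-turn (180°)) -> East
  U (U-turn (180°)) -> West
  U (U-turn (180°)) -> East
  R (right (90° clockwise)) -> South
  R (right (90° clockwise)) -> West
Final: West

Answer: Final heading: West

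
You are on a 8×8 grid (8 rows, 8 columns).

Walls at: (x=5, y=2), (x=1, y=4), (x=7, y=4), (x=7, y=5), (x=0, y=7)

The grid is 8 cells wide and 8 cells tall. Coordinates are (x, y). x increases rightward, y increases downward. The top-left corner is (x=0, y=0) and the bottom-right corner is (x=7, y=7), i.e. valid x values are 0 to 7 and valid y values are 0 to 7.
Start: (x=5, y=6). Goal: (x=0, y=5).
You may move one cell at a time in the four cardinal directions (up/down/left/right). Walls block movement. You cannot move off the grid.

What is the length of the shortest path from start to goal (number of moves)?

BFS from (x=5, y=6) until reaching (x=0, y=5):
  Distance 0: (x=5, y=6)
  Distance 1: (x=5, y=5), (x=4, y=6), (x=6, y=6), (x=5, y=7)
  Distance 2: (x=5, y=4), (x=4, y=5), (x=6, y=5), (x=3, y=6), (x=7, y=6), (x=4, y=7), (x=6, y=7)
  Distance 3: (x=5, y=3), (x=4, y=4), (x=6, y=4), (x=3, y=5), (x=2, y=6), (x=3, y=7), (x=7, y=7)
  Distance 4: (x=4, y=3), (x=6, y=3), (x=3, y=4), (x=2, y=5), (x=1, y=6), (x=2, y=7)
  Distance 5: (x=4, y=2), (x=6, y=2), (x=3, y=3), (x=7, y=3), (x=2, y=4), (x=1, y=5), (x=0, y=6), (x=1, y=7)
  Distance 6: (x=4, y=1), (x=6, y=1), (x=3, y=2), (x=7, y=2), (x=2, y=3), (x=0, y=5)  <- goal reached here
One shortest path (6 moves): (x=5, y=6) -> (x=4, y=6) -> (x=3, y=6) -> (x=2, y=6) -> (x=1, y=6) -> (x=0, y=6) -> (x=0, y=5)

Answer: Shortest path length: 6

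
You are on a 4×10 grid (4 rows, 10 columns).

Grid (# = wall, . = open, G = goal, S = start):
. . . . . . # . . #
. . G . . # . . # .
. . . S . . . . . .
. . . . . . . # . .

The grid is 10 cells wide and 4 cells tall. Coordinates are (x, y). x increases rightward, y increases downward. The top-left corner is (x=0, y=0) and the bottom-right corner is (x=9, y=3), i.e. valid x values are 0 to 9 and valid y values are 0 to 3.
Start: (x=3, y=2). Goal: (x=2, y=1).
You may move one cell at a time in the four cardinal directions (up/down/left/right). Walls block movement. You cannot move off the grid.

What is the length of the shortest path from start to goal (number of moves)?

BFS from (x=3, y=2) until reaching (x=2, y=1):
  Distance 0: (x=3, y=2)
  Distance 1: (x=3, y=1), (x=2, y=2), (x=4, y=2), (x=3, y=3)
  Distance 2: (x=3, y=0), (x=2, y=1), (x=4, y=1), (x=1, y=2), (x=5, y=2), (x=2, y=3), (x=4, y=3)  <- goal reached here
One shortest path (2 moves): (x=3, y=2) -> (x=2, y=2) -> (x=2, y=1)

Answer: Shortest path length: 2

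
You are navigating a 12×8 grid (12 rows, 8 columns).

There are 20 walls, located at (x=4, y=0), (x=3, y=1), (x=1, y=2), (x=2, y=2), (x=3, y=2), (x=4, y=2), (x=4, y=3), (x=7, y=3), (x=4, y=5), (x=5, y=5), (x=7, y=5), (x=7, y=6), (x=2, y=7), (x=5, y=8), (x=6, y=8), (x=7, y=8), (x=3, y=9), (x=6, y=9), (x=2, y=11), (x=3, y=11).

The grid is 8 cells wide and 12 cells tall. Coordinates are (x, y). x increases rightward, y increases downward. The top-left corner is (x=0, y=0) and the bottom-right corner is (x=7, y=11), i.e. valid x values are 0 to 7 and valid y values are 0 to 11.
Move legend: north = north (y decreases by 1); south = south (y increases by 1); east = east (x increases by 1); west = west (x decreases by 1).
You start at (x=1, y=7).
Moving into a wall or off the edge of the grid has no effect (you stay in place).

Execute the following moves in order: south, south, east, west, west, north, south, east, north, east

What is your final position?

Start: (x=1, y=7)
  south (south): (x=1, y=7) -> (x=1, y=8)
  south (south): (x=1, y=8) -> (x=1, y=9)
  east (east): (x=1, y=9) -> (x=2, y=9)
  west (west): (x=2, y=9) -> (x=1, y=9)
  west (west): (x=1, y=9) -> (x=0, y=9)
  north (north): (x=0, y=9) -> (x=0, y=8)
  south (south): (x=0, y=8) -> (x=0, y=9)
  east (east): (x=0, y=9) -> (x=1, y=9)
  north (north): (x=1, y=9) -> (x=1, y=8)
  east (east): (x=1, y=8) -> (x=2, y=8)
Final: (x=2, y=8)

Answer: Final position: (x=2, y=8)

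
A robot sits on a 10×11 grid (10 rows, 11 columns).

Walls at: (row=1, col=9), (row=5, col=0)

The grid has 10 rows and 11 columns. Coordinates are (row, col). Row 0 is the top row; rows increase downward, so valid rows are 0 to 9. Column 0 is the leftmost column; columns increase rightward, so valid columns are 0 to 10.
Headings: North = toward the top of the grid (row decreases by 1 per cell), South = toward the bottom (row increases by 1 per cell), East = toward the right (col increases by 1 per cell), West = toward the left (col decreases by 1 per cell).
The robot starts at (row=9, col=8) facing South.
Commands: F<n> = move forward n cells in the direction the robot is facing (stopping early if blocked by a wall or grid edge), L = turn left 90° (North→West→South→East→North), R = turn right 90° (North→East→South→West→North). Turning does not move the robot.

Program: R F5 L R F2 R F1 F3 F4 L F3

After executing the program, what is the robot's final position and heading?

Answer: Final position: (row=1, col=0), facing West

Derivation:
Start: (row=9, col=8), facing South
  R: turn right, now facing West
  F5: move forward 5, now at (row=9, col=3)
  L: turn left, now facing South
  R: turn right, now facing West
  F2: move forward 2, now at (row=9, col=1)
  R: turn right, now facing North
  F1: move forward 1, now at (row=8, col=1)
  F3: move forward 3, now at (row=5, col=1)
  F4: move forward 4, now at (row=1, col=1)
  L: turn left, now facing West
  F3: move forward 1/3 (blocked), now at (row=1, col=0)
Final: (row=1, col=0), facing West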